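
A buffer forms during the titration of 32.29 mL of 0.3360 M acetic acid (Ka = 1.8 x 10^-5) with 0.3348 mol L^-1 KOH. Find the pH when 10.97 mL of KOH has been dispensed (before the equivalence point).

4.45

Initial n(CH3COOH) = 0.3360 x 0.03229 = 0.01085 mol.
n(KOH) added = 0.3348 x 0.01097 = 0.003673 mol, converting that many moles of CH3COOH to CH3COO-.
Remaining n(CH3COOH) = 0.007177 mol; n(CH3COO-) = 0.003673 mol.
By Henderson-Hasselbalch, pH = pKa + log([A^-]/[HA]) = 4.74 + log(0.003673/0.007177) = 4.74 + (-0.29) = 4.45.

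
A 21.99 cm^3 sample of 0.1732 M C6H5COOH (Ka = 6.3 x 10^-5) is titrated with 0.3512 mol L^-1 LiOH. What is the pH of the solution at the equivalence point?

n(C6H5COOH) = 0.1732 x 0.02199 = 0.003809 mol; V(LiOH) at equivalence = 0.003809/0.3512 = 0.01084 L.
At equivalence all the acid is converted to C6H5COO-; total volume = 0.02199 + 0.01084 = 0.03283 L, so [C6H5COO-] = 0.003809/0.03283 = 0.1160 M.
Kb = Kw/Ka = 1.0e-14 / 6.3 x 10^-5 = 1.59e-10.
[OH^-] = sqrt(Kb x [C6H5COO-]) = sqrt(1.59e-10 x 0.1160) = 4.29e-6 M.
pOH = 5.37, so pH = 14.00 - 5.37 = 8.63.

8.63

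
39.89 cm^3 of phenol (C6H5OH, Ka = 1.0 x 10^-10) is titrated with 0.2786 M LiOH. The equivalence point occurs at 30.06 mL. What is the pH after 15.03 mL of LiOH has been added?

15.03 mL is exactly half the equivalence volume (30.06/2), i.e. the half-equivalence point.
There, n(HA) = n(A^-), so pH = pKa = -log(1.0 x 10^-10) = 10.00.

10.00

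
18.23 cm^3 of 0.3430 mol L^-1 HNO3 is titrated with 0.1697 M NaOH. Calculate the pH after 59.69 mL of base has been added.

n(acid) = 0.3430 x 0.01823 = 0.006253 mol; n(NaOH) added = 0.1697 x 0.05969 = 0.01013 mol.
Base is in excess by 0.01013 - 0.006253 = 0.003877 mol in a total volume of 0.07792 L.
[OH^-] = 0.003877/0.07792 = 0.04975 M, so pOH = 1.30 and pH = 14.00 - 1.30 = 12.70.

12.70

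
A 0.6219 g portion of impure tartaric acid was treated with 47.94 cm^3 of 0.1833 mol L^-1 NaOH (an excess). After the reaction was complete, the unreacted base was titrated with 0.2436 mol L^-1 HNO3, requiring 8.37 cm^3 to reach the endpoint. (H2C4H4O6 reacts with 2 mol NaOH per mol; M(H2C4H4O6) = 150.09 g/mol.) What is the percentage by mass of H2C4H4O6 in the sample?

81.4%

Total n(NaOH) added = 0.1833 x 0.04794 = 0.008787 mol.
n(HNO3) used = 0.2436 x 0.008370 = 0.002039 mol, which equals the excess n(NaOH).
So n(NaOH) consumed by the sample = 0.008787 - 0.002039 = 0.006748 mol.
n(H2C4H4O6) = 0.006748 / 2 = 0.003374 mol.
mass H2C4H4O6 = 0.003374 x 150.09 = 0.5064 g, so %H2C4H4O6 = 0.5064/0.6219 x 100 = 81.4%.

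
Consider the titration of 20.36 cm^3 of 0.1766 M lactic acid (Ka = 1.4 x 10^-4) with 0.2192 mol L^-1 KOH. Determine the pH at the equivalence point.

n(HC3H5O3) = 0.1766 x 0.02036 = 0.003596 mol; V(KOH) at equivalence = 0.003596/0.2192 = 0.01640 L.
At equivalence all the acid is converted to C3H5O3-; total volume = 0.02036 + 0.01640 = 0.03676 L, so [C3H5O3-] = 0.003596/0.03676 = 0.09780 M.
Kb = Kw/Ka = 1.0e-14 / 1.4 x 10^-4 = 7.14e-11.
[OH^-] = sqrt(Kb x [C3H5O3-]) = sqrt(7.14e-11 x 0.09780) = 2.64e-6 M.
pOH = 5.58, so pH = 14.00 - 5.58 = 8.42.

8.42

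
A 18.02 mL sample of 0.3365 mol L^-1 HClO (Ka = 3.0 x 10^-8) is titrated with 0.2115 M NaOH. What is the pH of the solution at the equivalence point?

10.32

n(HClO) = 0.3365 x 0.01802 = 0.006064 mol; V(NaOH) at equivalence = 0.006064/0.2115 = 0.02867 L.
At equivalence all the acid is converted to ClO-; total volume = 0.01802 + 0.02867 = 0.04669 L, so [ClO-] = 0.006064/0.04669 = 0.1299 M.
Kb = Kw/Ka = 1.0e-14 / 3.0 x 10^-8 = 3.33e-7.
[OH^-] = sqrt(Kb x [ClO-]) = sqrt(3.33e-7 x 0.1299) = 0.000208 M.
pOH = 3.68, so pH = 14.00 - 3.68 = 10.32.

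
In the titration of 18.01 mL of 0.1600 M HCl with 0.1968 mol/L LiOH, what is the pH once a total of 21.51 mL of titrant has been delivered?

n(acid) = 0.1600 x 0.01801 = 0.002882 mol; n(LiOH) added = 0.1968 x 0.02151 = 0.004233 mol.
Base is in excess by 0.004233 - 0.002882 = 0.001352 mol in a total volume of 0.03952 L.
[OH^-] = 0.001352/0.03952 = 0.03420 M, so pOH = 1.47 and pH = 14.00 - 1.47 = 12.53.

12.53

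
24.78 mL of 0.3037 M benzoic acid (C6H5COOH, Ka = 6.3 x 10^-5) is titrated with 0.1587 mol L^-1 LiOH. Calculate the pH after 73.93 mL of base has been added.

n(acid) = 0.3037 x 0.02478 = 0.007526 mol; n(LiOH) added = 0.1587 x 0.07393 = 0.01173 mol.
Base is in excess by 0.01173 - 0.007526 = 0.004207 mol in a total volume of 0.09871 L.
[OH^-] = 0.004207/0.09871 = 0.04262 M, so pOH = 1.37 and pH = 14.00 - 1.37 = 12.63.

12.63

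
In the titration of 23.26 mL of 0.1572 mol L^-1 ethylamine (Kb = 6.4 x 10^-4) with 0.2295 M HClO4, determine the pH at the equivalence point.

n(C2H5NH2) = 0.1572 x 0.02326 = 0.003656 mol; V(HClO4) at equivalence = 0.003656/0.2295 = 0.01593 L.
At equivalence the base is fully converted to C2H5NH3+; total volume = 0.03919 L, so [C2H5NH3+] = 0.003656/0.03919 = 0.09330 M.
Ka(C2H5NH3+) = Kw/Kb = 1.0e-14 / 6.4 x 10^-4 = 1.56e-11.
[H^+] = sqrt(Ka x [C2H5NH3+]) = sqrt(1.56e-11 x 0.09330) = 1.21e-6 M.
pH = -log(1.21e-6) = 5.92.

5.92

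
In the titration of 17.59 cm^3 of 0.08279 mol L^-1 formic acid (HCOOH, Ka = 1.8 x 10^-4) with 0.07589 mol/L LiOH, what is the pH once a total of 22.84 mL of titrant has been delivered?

n(acid) = 0.08279 x 0.01759 = 0.001456 mol; n(LiOH) added = 0.07589 x 0.02284 = 0.001733 mol.
Base is in excess by 0.001733 - 0.001456 = 0.0002771 mol in a total volume of 0.04043 L.
[OH^-] = 0.0002771/0.04043 = 0.006853 M, so pOH = 2.16 and pH = 14.00 - 2.16 = 11.84.

11.84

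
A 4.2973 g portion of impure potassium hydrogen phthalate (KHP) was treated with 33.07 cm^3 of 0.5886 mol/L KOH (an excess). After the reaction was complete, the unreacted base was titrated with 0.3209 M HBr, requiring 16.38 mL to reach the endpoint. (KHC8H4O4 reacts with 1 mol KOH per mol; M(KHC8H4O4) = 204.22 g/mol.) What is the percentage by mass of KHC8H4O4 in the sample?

Total n(KOH) added = 0.5886 x 0.03307 = 0.01947 mol.
n(HBr) used = 0.3209 x 0.01638 = 0.005256 mol, which equals the excess n(KOH).
So n(KOH) consumed by the sample = 0.01947 - 0.005256 = 0.01421 mol.
n(KHC8H4O4) = 0.01421 / 1 = 0.01421 mol.
mass KHC8H4O4 = 0.01421 x 204.22 = 2.902 g, so %KHC8H4O4 = 2.902/4.2973 x 100 = 67.5%.

67.5%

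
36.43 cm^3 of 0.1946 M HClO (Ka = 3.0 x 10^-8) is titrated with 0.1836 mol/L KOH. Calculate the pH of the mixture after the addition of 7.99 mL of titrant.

Initial n(HClO) = 0.1946 x 0.03643 = 0.007089 mol.
n(KOH) added = 0.1836 x 0.007990 = 0.001467 mol, converting that many moles of HClO to ClO-.
Remaining n(HClO) = 0.005622 mol; n(ClO-) = 0.001467 mol.
By Henderson-Hasselbalch, pH = pKa + log([A^-]/[HA]) = 7.52 + log(0.001467/0.005622) = 7.52 + (-0.58) = 6.94.

6.94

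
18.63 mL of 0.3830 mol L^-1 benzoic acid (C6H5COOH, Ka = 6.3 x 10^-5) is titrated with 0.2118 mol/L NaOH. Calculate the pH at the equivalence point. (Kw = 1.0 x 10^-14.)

n(C6H5COOH) = 0.3830 x 0.01863 = 0.007135 mol; V(NaOH) at equivalence = 0.007135/0.2118 = 0.03369 L.
At equivalence all the acid is converted to C6H5COO-; total volume = 0.01863 + 0.03369 = 0.05232 L, so [C6H5COO-] = 0.007135/0.05232 = 0.1364 M.
Kb = Kw/Ka = 1.0e-14 / 6.3 x 10^-5 = 1.59e-10.
[OH^-] = sqrt(Kb x [C6H5COO-]) = sqrt(1.59e-10 x 0.1364) = 4.65e-6 M.
pOH = 5.33, so pH = 14.00 - 5.33 = 8.67.

8.67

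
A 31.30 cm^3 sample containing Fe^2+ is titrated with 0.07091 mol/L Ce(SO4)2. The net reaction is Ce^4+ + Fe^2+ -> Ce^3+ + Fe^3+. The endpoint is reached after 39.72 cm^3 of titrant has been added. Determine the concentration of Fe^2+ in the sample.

0.0900 M

n(Ce(SO4)2) = 0.07091 x 0.03972 = 0.002817 mol.
From the balanced equation, 1 mol Ce(SO4)2 reacts with 1 mol Fe^2+, so n(Fe^2+) = 0.002817 x 1/1 = 0.002817 mol.
[Fe^2+] = 0.002817 / 0.03130 L = 0.0900 M.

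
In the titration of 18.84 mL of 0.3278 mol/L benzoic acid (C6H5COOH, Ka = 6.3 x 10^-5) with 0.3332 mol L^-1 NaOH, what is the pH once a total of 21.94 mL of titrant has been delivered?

n(acid) = 0.3278 x 0.01884 = 0.006176 mol; n(NaOH) added = 0.3332 x 0.02194 = 0.007310 mol.
Base is in excess by 0.007310 - 0.006176 = 0.001135 mol in a total volume of 0.04078 L.
[OH^-] = 0.001135/0.04078 = 0.02782 M, so pOH = 1.56 and pH = 14.00 - 1.56 = 12.44.

12.44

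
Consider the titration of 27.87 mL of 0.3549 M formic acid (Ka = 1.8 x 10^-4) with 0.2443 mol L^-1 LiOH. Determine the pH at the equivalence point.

8.45

n(HCOOH) = 0.3549 x 0.02787 = 0.009891 mol; V(LiOH) at equivalence = 0.009891/0.2443 = 0.04049 L.
At equivalence all the acid is converted to HCOO-; total volume = 0.02787 + 0.04049 = 0.06836 L, so [HCOO-] = 0.009891/0.06836 = 0.1447 M.
Kb = Kw/Ka = 1.0e-14 / 1.8 x 10^-4 = 5.56e-11.
[OH^-] = sqrt(Kb x [HCOO-]) = sqrt(5.56e-11 x 0.1447) = 2.84e-6 M.
pOH = 5.55, so pH = 14.00 - 5.55 = 8.45.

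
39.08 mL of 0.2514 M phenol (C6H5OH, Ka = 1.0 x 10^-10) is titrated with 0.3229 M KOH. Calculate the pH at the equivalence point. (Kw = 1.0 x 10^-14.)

n(C6H5OH) = 0.2514 x 0.03908 = 0.009825 mol; V(KOH) at equivalence = 0.009825/0.3229 = 0.03043 L.
At equivalence all the acid is converted to C6H5O-; total volume = 0.03908 + 0.03043 = 0.06951 L, so [C6H5O-] = 0.009825/0.06951 = 0.1413 M.
Kb = Kw/Ka = 1.0e-14 / 1.0 x 10^-10 = 0.000100.
[OH^-] = sqrt(Kb x [C6H5O-]) = sqrt(0.000100 x 0.1413) = 0.00376 M.
pOH = 2.42, so pH = 14.00 - 2.42 = 11.58.

11.58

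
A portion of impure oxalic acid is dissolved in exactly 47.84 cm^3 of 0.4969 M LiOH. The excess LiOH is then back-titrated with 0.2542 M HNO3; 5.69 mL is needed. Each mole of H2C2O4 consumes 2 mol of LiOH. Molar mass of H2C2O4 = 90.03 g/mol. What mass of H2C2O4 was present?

Total n(LiOH) added = 0.4969 x 0.04784 = 0.02377 mol.
n(HNO3) used = 0.2542 x 0.005690 = 0.001446 mol, which equals the excess n(LiOH).
So n(LiOH) consumed by the sample = 0.02377 - 0.001446 = 0.02233 mol.
n(H2C2O4) = 0.02233 / 2 = 0.01116 mol.
mass = 0.01116 mol x 90.03 g/mol = 1.00 g.

1.00 g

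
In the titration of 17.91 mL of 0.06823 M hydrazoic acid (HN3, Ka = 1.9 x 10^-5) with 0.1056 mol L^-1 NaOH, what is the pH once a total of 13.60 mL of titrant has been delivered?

11.83

n(acid) = 0.06823 x 0.01791 = 0.001222 mol; n(NaOH) added = 0.1056 x 0.01360 = 0.001436 mol.
Base is in excess by 0.001436 - 0.001222 = 0.0002142 mol in a total volume of 0.03151 L.
[OH^-] = 0.0002142/0.03151 = 0.006797 M, so pOH = 2.17 and pH = 14.00 - 2.17 = 11.83.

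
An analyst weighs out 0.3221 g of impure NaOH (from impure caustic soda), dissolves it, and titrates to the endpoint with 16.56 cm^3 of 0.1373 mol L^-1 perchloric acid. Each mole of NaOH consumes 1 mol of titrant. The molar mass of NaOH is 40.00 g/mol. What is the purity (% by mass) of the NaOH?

28.2%

n(HClO4) = 0.1373 x 0.01656 = 0.002274 mol.
n(NaOH) = 0.002274 / 1 = 0.002274 mol.
mass of NaOH = 0.002274 x 40.00 = 0.09095 g.
% purity = 0.09095 / 0.3221 x 100 = 28.2%.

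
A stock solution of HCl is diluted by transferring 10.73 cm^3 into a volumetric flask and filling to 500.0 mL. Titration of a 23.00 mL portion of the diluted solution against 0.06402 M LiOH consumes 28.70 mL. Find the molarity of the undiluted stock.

3.72 M

n(LiOH) = 0.06402 x 0.02870 = 0.001837 mol.
n(HCl) in the aliquot = 0.001837 mol.
[diluted HCl] = 0.001837 / 0.02300 = 0.07989 M.
Dilution factor = 500.0/10.73 = 46.60, so [stock] = 0.07989 x 46.60 = 3.72 M.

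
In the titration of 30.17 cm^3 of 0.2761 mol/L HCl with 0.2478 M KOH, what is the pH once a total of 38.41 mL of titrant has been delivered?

n(acid) = 0.2761 x 0.03017 = 0.008330 mol; n(KOH) added = 0.2478 x 0.03841 = 0.009518 mol.
Base is in excess by 0.009518 - 0.008330 = 0.001188 mol in a total volume of 0.06858 L.
[OH^-] = 0.001188/0.06858 = 0.01732 M, so pOH = 1.76 and pH = 14.00 - 1.76 = 12.24.

12.24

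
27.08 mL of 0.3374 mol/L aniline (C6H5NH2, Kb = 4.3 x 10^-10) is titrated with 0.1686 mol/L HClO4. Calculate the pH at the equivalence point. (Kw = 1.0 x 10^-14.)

n(C6H5NH2) = 0.3374 x 0.02708 = 0.009137 mol; V(HClO4) at equivalence = 0.009137/0.1686 = 0.05419 L.
At equivalence the base is fully converted to C6H5NH3+; total volume = 0.08127 L, so [C6H5NH3+] = 0.009137/0.08127 = 0.1124 M.
Ka(C6H5NH3+) = Kw/Kb = 1.0e-14 / 4.3 x 10^-10 = 2.33e-5.
[H^+] = sqrt(Ka x [C6H5NH3+]) = sqrt(2.33e-5 x 0.1124) = 0.00162 M.
pH = -log(0.00162) = 2.79.

2.79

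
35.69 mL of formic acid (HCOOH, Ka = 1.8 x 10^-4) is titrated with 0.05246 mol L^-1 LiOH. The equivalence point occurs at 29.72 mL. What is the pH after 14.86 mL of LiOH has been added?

3.74

14.86 mL is exactly half the equivalence volume (29.72/2), i.e. the half-equivalence point.
There, n(HA) = n(A^-), so pH = pKa = -log(1.8 x 10^-4) = 3.74.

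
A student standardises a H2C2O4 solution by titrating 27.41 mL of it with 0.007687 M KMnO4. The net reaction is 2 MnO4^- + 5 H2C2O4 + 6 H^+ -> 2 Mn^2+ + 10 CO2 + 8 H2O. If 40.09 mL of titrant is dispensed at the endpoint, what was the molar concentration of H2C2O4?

n(KMnO4) = 0.007687 x 0.04009 = 0.0003082 mol.
From the balanced equation, 2 mol KMnO4 reacts with 5 mol H2C2O4, so n(H2C2O4) = 0.0003082 x 5/2 = 0.0007704 mol.
[H2C2O4] = 0.0007704 / 0.02741 L = 0.0281 M.

0.0281 M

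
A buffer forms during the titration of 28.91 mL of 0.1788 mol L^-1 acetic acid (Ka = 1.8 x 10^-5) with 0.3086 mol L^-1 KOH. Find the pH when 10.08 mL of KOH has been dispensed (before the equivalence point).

Initial n(CH3COOH) = 0.1788 x 0.02891 = 0.005169 mol.
n(KOH) added = 0.3086 x 0.01008 = 0.003111 mol, converting that many moles of CH3COOH to CH3COO-.
Remaining n(CH3COOH) = 0.002058 mol; n(CH3COO-) = 0.003111 mol.
By Henderson-Hasselbalch, pH = pKa + log([A^-]/[HA]) = 4.74 + log(0.003111/0.002058) = 4.74 + (+0.18) = 4.92.

4.92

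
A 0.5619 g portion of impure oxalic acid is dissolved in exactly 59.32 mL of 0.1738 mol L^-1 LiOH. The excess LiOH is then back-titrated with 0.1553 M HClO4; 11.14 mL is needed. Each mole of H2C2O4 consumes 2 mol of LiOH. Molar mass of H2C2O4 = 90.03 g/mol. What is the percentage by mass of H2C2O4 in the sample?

68.7%

Total n(LiOH) added = 0.1738 x 0.05932 = 0.01031 mol.
n(HClO4) used = 0.1553 x 0.01114 = 0.001730 mol, which equals the excess n(LiOH).
So n(LiOH) consumed by the sample = 0.01031 - 0.001730 = 0.008580 mol.
n(H2C2O4) = 0.008580 / 2 = 0.004290 mol.
mass H2C2O4 = 0.004290 x 90.03 = 0.3862 g, so %H2C2O4 = 0.3862/0.5619 x 100 = 68.7%.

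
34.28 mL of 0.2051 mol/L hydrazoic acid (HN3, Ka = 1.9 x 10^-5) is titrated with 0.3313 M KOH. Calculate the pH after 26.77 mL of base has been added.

n(acid) = 0.2051 x 0.03428 = 0.007031 mol; n(KOH) added = 0.3313 x 0.02677 = 0.008869 mol.
Base is in excess by 0.008869 - 0.007031 = 0.001838 mol in a total volume of 0.06105 L.
[OH^-] = 0.001838/0.06105 = 0.03011 M, so pOH = 1.52 and pH = 14.00 - 1.52 = 12.48.

12.48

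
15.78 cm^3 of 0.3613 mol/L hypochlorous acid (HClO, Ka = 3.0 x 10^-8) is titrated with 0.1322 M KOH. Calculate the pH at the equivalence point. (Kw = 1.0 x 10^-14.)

10.25

n(HClO) = 0.3613 x 0.01578 = 0.005701 mol; V(KOH) at equivalence = 0.005701/0.1322 = 0.04313 L.
At equivalence all the acid is converted to ClO-; total volume = 0.01578 + 0.04313 = 0.05891 L, so [ClO-] = 0.005701/0.05891 = 0.09679 M.
Kb = Kw/Ka = 1.0e-14 / 3.0 x 10^-8 = 3.33e-7.
[OH^-] = sqrt(Kb x [ClO-]) = sqrt(3.33e-7 x 0.09679) = 0.000180 M.
pOH = 3.75, so pH = 14.00 - 3.75 = 10.25.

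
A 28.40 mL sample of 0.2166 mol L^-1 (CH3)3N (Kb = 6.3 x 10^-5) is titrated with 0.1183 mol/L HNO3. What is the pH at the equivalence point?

n((CH3)3N) = 0.2166 x 0.02840 = 0.006151 mol; V(HNO3) at equivalence = 0.006151/0.1183 = 0.05200 L.
At equivalence the base is fully converted to (CH3)3NH+; total volume = 0.08040 L, so [(CH3)3NH+] = 0.006151/0.08040 = 0.07651 M.
Ka((CH3)3NH+) = Kw/Kb = 1.0e-14 / 6.3 x 10^-5 = 1.59e-10.
[H^+] = sqrt(Ka x [(CH3)3NH+]) = sqrt(1.59e-10 x 0.07651) = 3.48e-6 M.
pH = -log(3.48e-6) = 5.46.

5.46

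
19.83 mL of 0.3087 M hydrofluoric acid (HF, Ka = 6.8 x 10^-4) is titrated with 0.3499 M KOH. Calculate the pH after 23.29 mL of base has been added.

12.67

n(acid) = 0.3087 x 0.01983 = 0.006122 mol; n(KOH) added = 0.3499 x 0.02329 = 0.008149 mol.
Base is in excess by 0.008149 - 0.006122 = 0.002028 mol in a total volume of 0.04312 L.
[OH^-] = 0.002028/0.04312 = 0.04702 M, so pOH = 1.33 and pH = 14.00 - 1.33 = 12.67.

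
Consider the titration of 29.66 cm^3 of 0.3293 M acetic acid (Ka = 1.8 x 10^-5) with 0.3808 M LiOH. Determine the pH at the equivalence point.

9.00

n(CH3COOH) = 0.3293 x 0.02966 = 0.009767 mol; V(LiOH) at equivalence = 0.009767/0.3808 = 0.02565 L.
At equivalence all the acid is converted to CH3COO-; total volume = 0.02966 + 0.02565 = 0.05531 L, so [CH3COO-] = 0.009767/0.05531 = 0.1766 M.
Kb = Kw/Ka = 1.0e-14 / 1.8 x 10^-5 = 5.56e-10.
[OH^-] = sqrt(Kb x [CH3COO-]) = sqrt(5.56e-10 x 0.1766) = 9.90e-6 M.
pOH = 5.00, so pH = 14.00 - 5.00 = 9.00.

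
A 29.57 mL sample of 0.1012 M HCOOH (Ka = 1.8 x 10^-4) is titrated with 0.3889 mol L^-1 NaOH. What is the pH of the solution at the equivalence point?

n(HCOOH) = 0.1012 x 0.02957 = 0.002992 mol; V(NaOH) at equivalence = 0.002992/0.3889 = 0.007695 L.
At equivalence all the acid is converted to HCOO-; total volume = 0.02957 + 0.007695 = 0.03726 L, so [HCOO-] = 0.002992/0.03726 = 0.08030 M.
Kb = Kw/Ka = 1.0e-14 / 1.8 x 10^-4 = 5.56e-11.
[OH^-] = sqrt(Kb x [HCOO-]) = sqrt(5.56e-11 x 0.08030) = 2.11e-6 M.
pOH = 5.68, so pH = 14.00 - 5.68 = 8.32.

8.32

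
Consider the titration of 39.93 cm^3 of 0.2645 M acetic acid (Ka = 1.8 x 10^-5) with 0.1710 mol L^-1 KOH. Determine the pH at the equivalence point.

8.88

n(CH3COOH) = 0.2645 x 0.03993 = 0.01056 mol; V(KOH) at equivalence = 0.01056/0.1710 = 0.06176 L.
At equivalence all the acid is converted to CH3COO-; total volume = 0.03993 + 0.06176 = 0.1017 L, so [CH3COO-] = 0.01056/0.1017 = 0.1039 M.
Kb = Kw/Ka = 1.0e-14 / 1.8 x 10^-5 = 5.56e-10.
[OH^-] = sqrt(Kb x [CH3COO-]) = sqrt(5.56e-10 x 0.1039) = 7.60e-6 M.
pOH = 5.12, so pH = 14.00 - 5.12 = 8.88.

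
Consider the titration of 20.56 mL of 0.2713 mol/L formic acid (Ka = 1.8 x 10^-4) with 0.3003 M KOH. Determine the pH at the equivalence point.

n(HCOOH) = 0.2713 x 0.02056 = 0.005578 mol; V(KOH) at equivalence = 0.005578/0.3003 = 0.01857 L.
At equivalence all the acid is converted to HCOO-; total volume = 0.02056 + 0.01857 = 0.03913 L, so [HCOO-] = 0.005578/0.03913 = 0.1425 M.
Kb = Kw/Ka = 1.0e-14 / 1.8 x 10^-4 = 5.56e-11.
[OH^-] = sqrt(Kb x [HCOO-]) = sqrt(5.56e-11 x 0.1425) = 2.81e-6 M.
pOH = 5.55, so pH = 14.00 - 5.55 = 8.45.

8.45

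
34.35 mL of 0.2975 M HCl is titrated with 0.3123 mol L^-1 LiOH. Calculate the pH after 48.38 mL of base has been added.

n(acid) = 0.2975 x 0.03435 = 0.01022 mol; n(LiOH) added = 0.3123 x 0.04838 = 0.01511 mol.
Base is in excess by 0.01511 - 0.01022 = 0.004890 mol in a total volume of 0.08273 L.
[OH^-] = 0.004890/0.08273 = 0.05911 M, so pOH = 1.23 and pH = 14.00 - 1.23 = 12.77.

12.77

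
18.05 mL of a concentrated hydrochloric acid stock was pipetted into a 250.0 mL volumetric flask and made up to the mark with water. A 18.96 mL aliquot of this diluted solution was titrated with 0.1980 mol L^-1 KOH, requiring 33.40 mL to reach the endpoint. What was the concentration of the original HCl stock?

n(KOH) = 0.1980 x 0.03340 = 0.006613 mol.
n(HCl) in the aliquot = 0.006613 mol.
[diluted HCl] = 0.006613 / 0.01896 = 0.3488 M.
Dilution factor = 250.0/18.05 = 13.85, so [stock] = 0.3488 x 13.85 = 4.83 M.

4.83 M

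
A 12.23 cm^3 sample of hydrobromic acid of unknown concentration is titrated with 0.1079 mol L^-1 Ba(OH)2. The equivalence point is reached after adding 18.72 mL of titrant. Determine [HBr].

0.330 M

n(Ba(OH)2) delivered = 0.1079 x 0.01872 = 0.002020 mol.
The reaction is 2 HBr + 1 Ba(OH)2, so n(HBr) = 0.002020 x 2/1 = 0.004040 mol.
[HBr] = 0.004040 mol / 0.01223 L = 0.330 M.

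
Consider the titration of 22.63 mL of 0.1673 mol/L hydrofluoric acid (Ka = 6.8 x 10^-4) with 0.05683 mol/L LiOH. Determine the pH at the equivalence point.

7.90

n(HF) = 0.1673 x 0.02263 = 0.003786 mol; V(LiOH) at equivalence = 0.003786/0.05683 = 0.06662 L.
At equivalence all the acid is converted to F-; total volume = 0.02263 + 0.06662 = 0.08925 L, so [F-] = 0.003786/0.08925 = 0.04242 M.
Kb = Kw/Ka = 1.0e-14 / 6.8 x 10^-4 = 1.47e-11.
[OH^-] = sqrt(Kb x [F-]) = sqrt(1.47e-11 x 0.04242) = 7.90e-7 M.
pOH = 6.10, so pH = 14.00 - 6.10 = 7.90.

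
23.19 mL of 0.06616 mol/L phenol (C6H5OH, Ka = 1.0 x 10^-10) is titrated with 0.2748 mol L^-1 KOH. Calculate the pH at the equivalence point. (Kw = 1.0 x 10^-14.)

11.36

n(C6H5OH) = 0.06616 x 0.02319 = 0.001534 mol; V(KOH) at equivalence = 0.001534/0.2748 = 0.005583 L.
At equivalence all the acid is converted to C6H5O-; total volume = 0.02319 + 0.005583 = 0.02877 L, so [C6H5O-] = 0.001534/0.02877 = 0.05332 M.
Kb = Kw/Ka = 1.0e-14 / 1.0 x 10^-10 = 0.000100.
[OH^-] = sqrt(Kb x [C6H5O-]) = sqrt(0.000100 x 0.05332) = 0.00231 M.
pOH = 2.64, so pH = 14.00 - 2.64 = 11.36.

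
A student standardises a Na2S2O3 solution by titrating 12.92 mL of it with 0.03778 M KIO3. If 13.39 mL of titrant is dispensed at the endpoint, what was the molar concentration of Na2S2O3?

n(KIO3) = 0.03778 x 0.01339 = 0.0005059 mol.
From the balanced equation, 1 mol KIO3 reacts with 6 mol Na2S2O3, so n(Na2S2O3) = 0.0005059 x 6/1 = 0.003035 mol.
[Na2S2O3] = 0.003035 / 0.01292 L = 0.235 M.

0.235 M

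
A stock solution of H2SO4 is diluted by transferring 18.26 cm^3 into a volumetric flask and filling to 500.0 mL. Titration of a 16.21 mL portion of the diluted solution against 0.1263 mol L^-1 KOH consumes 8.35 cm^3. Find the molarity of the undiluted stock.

n(KOH) = 0.1263 x 0.008350 = 0.001055 mol.
n(H2SO4) in the aliquot = 0.001055 x 1/2 = 0.0005273 mol.
[diluted H2SO4] = 0.0005273 / 0.01621 = 0.03253 M.
Dilution factor = 500.0/18.26 = 27.38, so [stock] = 0.03253 x 27.38 = 0.891 M.

0.891 M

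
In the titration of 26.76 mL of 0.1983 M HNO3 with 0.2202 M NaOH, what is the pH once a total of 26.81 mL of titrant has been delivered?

n(acid) = 0.1983 x 0.02676 = 0.005307 mol; n(NaOH) added = 0.2202 x 0.02681 = 0.005904 mol.
Base is in excess by 0.005904 - 0.005307 = 0.0005971 mol in a total volume of 0.05357 L.
[OH^-] = 0.0005971/0.05357 = 0.01115 M, so pOH = 1.95 and pH = 14.00 - 1.95 = 12.05.

12.05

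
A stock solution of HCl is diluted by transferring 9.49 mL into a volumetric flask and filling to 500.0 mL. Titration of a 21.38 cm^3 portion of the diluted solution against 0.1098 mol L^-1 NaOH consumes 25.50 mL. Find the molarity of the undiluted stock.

6.90 M

n(NaOH) = 0.1098 x 0.02550 = 0.002800 mol.
n(HCl) in the aliquot = 0.002800 mol.
[diluted HCl] = 0.002800 / 0.02138 = 0.1310 M.
Dilution factor = 500.0/9.490 = 52.69, so [stock] = 0.1310 x 52.69 = 6.90 M.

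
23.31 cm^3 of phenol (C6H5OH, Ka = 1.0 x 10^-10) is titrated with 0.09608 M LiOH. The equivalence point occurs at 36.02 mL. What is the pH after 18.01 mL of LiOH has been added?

10.00

18.01 mL is exactly half the equivalence volume (36.02/2), i.e. the half-equivalence point.
There, n(HA) = n(A^-), so pH = pKa = -log(1.0 x 10^-10) = 10.00.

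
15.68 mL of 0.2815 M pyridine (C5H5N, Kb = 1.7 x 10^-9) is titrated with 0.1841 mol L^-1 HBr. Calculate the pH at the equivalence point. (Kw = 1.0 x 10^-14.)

3.09

n(C5H5N) = 0.2815 x 0.01568 = 0.004414 mol; V(HBr) at equivalence = 0.004414/0.1841 = 0.02398 L.
At equivalence the base is fully converted to C5H5NH+; total volume = 0.03966 L, so [C5H5NH+] = 0.004414/0.03966 = 0.1113 M.
Ka(C5H5NH+) = Kw/Kb = 1.0e-14 / 1.7 x 10^-9 = 5.88e-6.
[H^+] = sqrt(Ka x [C5H5NH+]) = sqrt(5.88e-6 x 0.1113) = 0.000809 M.
pH = -log(0.000809) = 3.09.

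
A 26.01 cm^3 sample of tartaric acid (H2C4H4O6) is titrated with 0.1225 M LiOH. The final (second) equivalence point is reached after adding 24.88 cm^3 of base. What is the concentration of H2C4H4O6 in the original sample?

n(LiOH) = 0.1225 x 0.02488 = 0.003048 mol.
At the final (second) equivalence point, 2 mol OH^- react per mol H2C4H4O6, so n(H2C4H4O6) = 0.003048 / 2 = 0.001524 mol.
[H2C4H4O6] = 0.001524 / 0.02601 L = 0.0586 M.

0.0586 M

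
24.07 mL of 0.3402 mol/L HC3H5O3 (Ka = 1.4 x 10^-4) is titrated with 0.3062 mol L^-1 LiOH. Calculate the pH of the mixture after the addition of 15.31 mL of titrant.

Initial n(HC3H5O3) = 0.3402 x 0.02407 = 0.008189 mol.
n(LiOH) added = 0.3062 x 0.01531 = 0.004688 mol, converting that many moles of HC3H5O3 to C3H5O3-.
Remaining n(HC3H5O3) = 0.003501 mol; n(C3H5O3-) = 0.004688 mol.
By Henderson-Hasselbalch, pH = pKa + log([A^-]/[HA]) = 3.85 + log(0.004688/0.003501) = 3.85 + (+0.13) = 3.98.

3.98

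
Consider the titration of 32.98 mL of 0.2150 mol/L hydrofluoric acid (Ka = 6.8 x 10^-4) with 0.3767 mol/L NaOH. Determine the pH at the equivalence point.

n(HF) = 0.2150 x 0.03298 = 0.007091 mol; V(NaOH) at equivalence = 0.007091/0.3767 = 0.01882 L.
At equivalence all the acid is converted to F-; total volume = 0.03298 + 0.01882 = 0.05180 L, so [F-] = 0.007091/0.05180 = 0.1369 M.
Kb = Kw/Ka = 1.0e-14 / 6.8 x 10^-4 = 1.47e-11.
[OH^-] = sqrt(Kb x [F-]) = sqrt(1.47e-11 x 0.1369) = 1.42e-6 M.
pOH = 5.85, so pH = 14.00 - 5.85 = 8.15.

8.15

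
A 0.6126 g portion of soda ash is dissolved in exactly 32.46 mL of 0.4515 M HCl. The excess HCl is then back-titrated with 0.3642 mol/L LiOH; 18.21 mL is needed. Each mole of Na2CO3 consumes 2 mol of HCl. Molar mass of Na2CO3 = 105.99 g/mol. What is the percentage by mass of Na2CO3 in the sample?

Total n(HCl) added = 0.4515 x 0.03246 = 0.01466 mol.
n(LiOH) used = 0.3642 x 0.01821 = 0.006632 mol, which equals the excess n(HCl).
So n(HCl) consumed by the sample = 0.01466 - 0.006632 = 0.008024 mol.
n(Na2CO3) = 0.008024 / 2 = 0.004012 mol.
mass Na2CO3 = 0.004012 x 105.99 = 0.4252 g, so %Na2CO3 = 0.4252/0.6126 x 100 = 69.4%.

69.4%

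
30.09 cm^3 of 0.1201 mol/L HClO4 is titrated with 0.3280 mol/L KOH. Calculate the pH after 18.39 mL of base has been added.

12.70

n(acid) = 0.1201 x 0.03009 = 0.003614 mol; n(KOH) added = 0.3280 x 0.01839 = 0.006032 mol.
Base is in excess by 0.006032 - 0.003614 = 0.002418 mol in a total volume of 0.04848 L.
[OH^-] = 0.002418/0.04848 = 0.04988 M, so pOH = 1.30 and pH = 14.00 - 1.30 = 12.70.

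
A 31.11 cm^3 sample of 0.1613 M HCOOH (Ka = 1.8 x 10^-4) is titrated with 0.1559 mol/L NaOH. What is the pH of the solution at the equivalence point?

8.32

n(HCOOH) = 0.1613 x 0.03111 = 0.005018 mol; V(NaOH) at equivalence = 0.005018/0.1559 = 0.03219 L.
At equivalence all the acid is converted to HCOO-; total volume = 0.03111 + 0.03219 = 0.06330 L, so [HCOO-] = 0.005018/0.06330 = 0.07928 M.
Kb = Kw/Ka = 1.0e-14 / 1.8 x 10^-4 = 5.56e-11.
[OH^-] = sqrt(Kb x [HCOO-]) = sqrt(5.56e-11 x 0.07928) = 2.10e-6 M.
pOH = 5.68, so pH = 14.00 - 5.68 = 8.32.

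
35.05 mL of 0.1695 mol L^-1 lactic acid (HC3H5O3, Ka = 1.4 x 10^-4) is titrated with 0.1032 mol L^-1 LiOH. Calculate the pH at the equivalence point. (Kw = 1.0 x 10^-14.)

n(HC3H5O3) = 0.1695 x 0.03505 = 0.005941 mol; V(LiOH) at equivalence = 0.005941/0.1032 = 0.05757 L.
At equivalence all the acid is converted to C3H5O3-; total volume = 0.03505 + 0.05757 = 0.09262 L, so [C3H5O3-] = 0.005941/0.09262 = 0.06415 M.
Kb = Kw/Ka = 1.0e-14 / 1.4 x 10^-4 = 7.14e-11.
[OH^-] = sqrt(Kb x [C3H5O3-]) = sqrt(7.14e-11 x 0.06415) = 2.14e-6 M.
pOH = 5.67, so pH = 14.00 - 5.67 = 8.33.

8.33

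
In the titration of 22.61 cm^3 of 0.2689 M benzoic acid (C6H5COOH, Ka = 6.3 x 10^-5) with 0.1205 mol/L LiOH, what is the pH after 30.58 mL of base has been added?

4.39

Initial n(C6H5COOH) = 0.2689 x 0.02261 = 0.006080 mol.
n(LiOH) added = 0.1205 x 0.03058 = 0.003685 mol, converting that many moles of C6H5COOH to C6H5COO-.
Remaining n(C6H5COOH) = 0.002395 mol; n(C6H5COO-) = 0.003685 mol.
By Henderson-Hasselbalch, pH = pKa + log([A^-]/[HA]) = 4.20 + log(0.003685/0.002395) = 4.20 + (+0.19) = 4.39.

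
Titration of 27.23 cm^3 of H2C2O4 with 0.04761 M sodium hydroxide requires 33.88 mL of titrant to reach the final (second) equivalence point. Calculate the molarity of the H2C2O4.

n(NaOH) = 0.04761 x 0.03388 = 0.001613 mol.
At the final (second) equivalence point, 2 mol OH^- react per mol H2C2O4, so n(H2C2O4) = 0.001613 / 2 = 0.0008065 mol.
[H2C2O4] = 0.0008065 / 0.02723 L = 0.0296 M.

0.0296 M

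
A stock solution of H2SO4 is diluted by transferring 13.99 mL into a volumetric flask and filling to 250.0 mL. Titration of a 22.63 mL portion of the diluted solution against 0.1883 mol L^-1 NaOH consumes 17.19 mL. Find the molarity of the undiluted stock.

1.28 M

n(NaOH) = 0.1883 x 0.01719 = 0.003237 mol.
n(H2SO4) in the aliquot = 0.003237 x 1/2 = 0.001618 mol.
[diluted H2SO4] = 0.001618 / 0.02263 = 0.07152 M.
Dilution factor = 250.0/13.99 = 17.87, so [stock] = 0.07152 x 17.87 = 1.28 M.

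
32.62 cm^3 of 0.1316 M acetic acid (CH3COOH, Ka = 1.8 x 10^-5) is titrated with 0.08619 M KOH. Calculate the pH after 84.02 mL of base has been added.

n(acid) = 0.1316 x 0.03262 = 0.004293 mol; n(KOH) added = 0.08619 x 0.08402 = 0.007242 mol.
Base is in excess by 0.007242 - 0.004293 = 0.002949 mol in a total volume of 0.1166 L.
[OH^-] = 0.002949/0.1166 = 0.02528 M, so pOH = 1.60 and pH = 14.00 - 1.60 = 12.40.

12.40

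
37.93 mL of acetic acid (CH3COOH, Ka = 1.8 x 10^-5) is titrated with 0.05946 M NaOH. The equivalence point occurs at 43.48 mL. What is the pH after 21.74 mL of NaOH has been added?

21.74 mL is exactly half the equivalence volume (43.48/2), i.e. the half-equivalence point.
There, n(HA) = n(A^-), so pH = pKa = -log(1.8 x 10^-5) = 4.74.

4.74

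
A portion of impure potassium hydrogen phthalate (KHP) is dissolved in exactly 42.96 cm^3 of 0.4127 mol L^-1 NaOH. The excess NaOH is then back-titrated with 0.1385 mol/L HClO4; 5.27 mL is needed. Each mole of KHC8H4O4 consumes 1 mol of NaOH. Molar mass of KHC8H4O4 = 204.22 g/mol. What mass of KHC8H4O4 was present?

3.47 g

Total n(NaOH) added = 0.4127 x 0.04296 = 0.01773 mol.
n(HClO4) used = 0.1385 x 0.005270 = 0.0007299 mol, which equals the excess n(NaOH).
So n(NaOH) consumed by the sample = 0.01773 - 0.0007299 = 0.01700 mol.
n(KHC8H4O4) = 0.01700 / 1 = 0.01700 mol.
mass = 0.01700 mol x 204.22 g/mol = 3.47 g.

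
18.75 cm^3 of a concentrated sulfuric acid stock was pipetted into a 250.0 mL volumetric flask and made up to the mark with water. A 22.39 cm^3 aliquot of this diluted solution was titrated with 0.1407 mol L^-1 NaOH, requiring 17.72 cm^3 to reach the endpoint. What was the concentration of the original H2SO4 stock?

n(NaOH) = 0.1407 x 0.01772 = 0.002493 mol.
n(H2SO4) in the aliquot = 0.002493 x 1/2 = 0.001247 mol.
[diluted H2SO4] = 0.001247 / 0.02239 = 0.05568 M.
Dilution factor = 250.0/18.75 = 13.33, so [stock] = 0.05568 x 13.33 = 0.742 M.

0.742 M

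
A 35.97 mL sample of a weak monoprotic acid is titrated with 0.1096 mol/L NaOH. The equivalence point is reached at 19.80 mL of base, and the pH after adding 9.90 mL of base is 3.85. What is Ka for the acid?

9.90 mL is half of the equivalence volume, so this is the half-equivalence point where [HA] = [A^-].
At half-equivalence pH = pKa, so pKa = 3.85.
Ka = 10^(-3.85) = 1.4 x 10^-4.

1.4 x 10^-4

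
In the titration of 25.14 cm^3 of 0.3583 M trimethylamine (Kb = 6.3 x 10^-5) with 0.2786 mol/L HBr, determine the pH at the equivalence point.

n((CH3)3N) = 0.3583 x 0.02514 = 0.009008 mol; V(HBr) at equivalence = 0.009008/0.2786 = 0.03233 L.
At equivalence the base is fully converted to (CH3)3NH+; total volume = 0.05747 L, so [(CH3)3NH+] = 0.009008/0.05747 = 0.1567 M.
Ka((CH3)3NH+) = Kw/Kb = 1.0e-14 / 6.3 x 10^-5 = 1.59e-10.
[H^+] = sqrt(Ka x [(CH3)3NH+]) = sqrt(1.59e-10 x 0.1567) = 4.99e-6 M.
pH = -log(4.99e-6) = 5.30.

5.30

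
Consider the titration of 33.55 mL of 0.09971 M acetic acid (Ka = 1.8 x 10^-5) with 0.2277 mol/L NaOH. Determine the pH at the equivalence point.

n(CH3COOH) = 0.09971 x 0.03355 = 0.003345 mol; V(NaOH) at equivalence = 0.003345/0.2277 = 0.01469 L.
At equivalence all the acid is converted to CH3COO-; total volume = 0.03355 + 0.01469 = 0.04824 L, so [CH3COO-] = 0.003345/0.04824 = 0.06934 M.
Kb = Kw/Ka = 1.0e-14 / 1.8 x 10^-5 = 5.56e-10.
[OH^-] = sqrt(Kb x [CH3COO-]) = sqrt(5.56e-10 x 0.06934) = 6.21e-6 M.
pOH = 5.21, so pH = 14.00 - 5.21 = 8.79.

8.79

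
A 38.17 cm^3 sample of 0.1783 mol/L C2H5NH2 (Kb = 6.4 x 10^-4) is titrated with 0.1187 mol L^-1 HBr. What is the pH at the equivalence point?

5.98

n(C2H5NH2) = 0.1783 x 0.03817 = 0.006806 mol; V(HBr) at equivalence = 0.006806/0.1187 = 0.05734 L.
At equivalence the base is fully converted to C2H5NH3+; total volume = 0.09551 L, so [C2H5NH3+] = 0.006806/0.09551 = 0.07126 M.
Ka(C2H5NH3+) = Kw/Kb = 1.0e-14 / 6.4 x 10^-4 = 1.56e-11.
[H^+] = sqrt(Ka x [C2H5NH3+]) = sqrt(1.56e-11 x 0.07126) = 1.06e-6 M.
pH = -log(1.06e-6) = 5.98.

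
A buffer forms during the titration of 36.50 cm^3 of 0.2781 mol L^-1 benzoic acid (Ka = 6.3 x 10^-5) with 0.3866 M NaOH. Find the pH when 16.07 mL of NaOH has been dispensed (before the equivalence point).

4.40

Initial n(C6H5COOH) = 0.2781 x 0.03650 = 0.01015 mol.
n(NaOH) added = 0.3866 x 0.01607 = 0.006213 mol, converting that many moles of C6H5COOH to C6H5COO-.
Remaining n(C6H5COOH) = 0.003938 mol; n(C6H5COO-) = 0.006213 mol.
By Henderson-Hasselbalch, pH = pKa + log([A^-]/[HA]) = 4.20 + log(0.006213/0.003938) = 4.20 + (+0.20) = 4.40.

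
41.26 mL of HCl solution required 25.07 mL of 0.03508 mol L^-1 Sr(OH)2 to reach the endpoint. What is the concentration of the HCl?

0.0426 M

n(Sr(OH)2) delivered = 0.03508 x 0.02507 = 0.0008795 mol.
The reaction is 2 HCl + 1 Sr(OH)2, so n(HCl) = 0.0008795 x 2/1 = 0.001759 mol.
[HCl] = 0.001759 mol / 0.04126 L = 0.0426 M.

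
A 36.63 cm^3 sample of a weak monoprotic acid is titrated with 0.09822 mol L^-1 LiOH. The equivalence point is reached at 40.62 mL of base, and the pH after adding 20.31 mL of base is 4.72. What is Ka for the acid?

20.31 mL is half of the equivalence volume, so this is the half-equivalence point where [HA] = [A^-].
At half-equivalence pH = pKa, so pKa = 4.72.
Ka = 10^(-4.72) = 1.9 x 10^-5.

1.9 x 10^-5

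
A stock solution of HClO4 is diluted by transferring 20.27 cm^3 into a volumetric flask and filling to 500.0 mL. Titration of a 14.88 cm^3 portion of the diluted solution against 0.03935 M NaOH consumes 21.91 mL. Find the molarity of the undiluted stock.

1.43 M

n(NaOH) = 0.03935 x 0.02191 = 0.0008622 mol.
n(HClO4) in the aliquot = 0.0008622 mol.
[diluted HClO4] = 0.0008622 / 0.01488 = 0.05794 M.
Dilution factor = 500.0/20.27 = 24.67, so [stock] = 0.05794 x 24.67 = 1.43 M.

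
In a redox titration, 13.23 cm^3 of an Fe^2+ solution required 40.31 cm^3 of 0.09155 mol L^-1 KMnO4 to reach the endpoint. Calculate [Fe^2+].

n(KMnO4) = 0.09155 x 0.04031 = 0.003690 mol.
From the balanced equation, 1 mol KMnO4 reacts with 5 mol Fe^2+, so n(Fe^2+) = 0.003690 x 5/1 = 0.01845 mol.
[Fe^2+] = 0.01845 / 0.01323 L = 1.39 M.

1.39 M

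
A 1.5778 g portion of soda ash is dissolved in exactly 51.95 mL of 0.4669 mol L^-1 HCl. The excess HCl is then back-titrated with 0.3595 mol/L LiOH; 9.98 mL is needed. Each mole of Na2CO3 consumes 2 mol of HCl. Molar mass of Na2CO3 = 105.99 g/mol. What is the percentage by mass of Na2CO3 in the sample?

Total n(HCl) added = 0.4669 x 0.05195 = 0.02426 mol.
n(LiOH) used = 0.3595 x 0.009980 = 0.003588 mol, which equals the excess n(HCl).
So n(HCl) consumed by the sample = 0.02426 - 0.003588 = 0.02067 mol.
n(Na2CO3) = 0.02067 / 2 = 0.01033 mol.
mass Na2CO3 = 0.01033 x 105.99 = 1.095 g, so %Na2CO3 = 1.095/1.5778 x 100 = 69.4%.

69.4%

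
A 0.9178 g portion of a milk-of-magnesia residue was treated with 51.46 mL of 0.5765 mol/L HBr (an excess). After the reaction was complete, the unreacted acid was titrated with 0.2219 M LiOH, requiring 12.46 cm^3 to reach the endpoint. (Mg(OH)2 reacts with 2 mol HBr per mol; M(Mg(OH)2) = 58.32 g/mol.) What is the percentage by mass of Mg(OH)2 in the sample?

Total n(HBr) added = 0.5765 x 0.05146 = 0.02967 mol.
n(LiOH) used = 0.2219 x 0.01246 = 0.002765 mol, which equals the excess n(HBr).
So n(HBr) consumed by the sample = 0.02967 - 0.002765 = 0.02690 mol.
n(Mg(OH)2) = 0.02690 / 2 = 0.01345 mol.
mass Mg(OH)2 = 0.01345 x 58.32 = 0.7845 g, so %Mg(OH)2 = 0.7845/0.9178 x 100 = 85.5%.

85.5%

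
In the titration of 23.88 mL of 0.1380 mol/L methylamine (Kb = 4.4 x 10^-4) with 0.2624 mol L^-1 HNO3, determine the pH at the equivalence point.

5.84

n(CH3NH2) = 0.1380 x 0.02388 = 0.003295 mol; V(HNO3) at equivalence = 0.003295/0.2624 = 0.01256 L.
At equivalence the base is fully converted to CH3NH3+; total volume = 0.03644 L, so [CH3NH3+] = 0.003295/0.03644 = 0.09044 M.
Ka(CH3NH3+) = Kw/Kb = 1.0e-14 / 4.4 x 10^-4 = 2.27e-11.
[H^+] = sqrt(Ka x [CH3NH3+]) = sqrt(2.27e-11 x 0.09044) = 1.43e-6 M.
pH = -log(1.43e-6) = 5.84.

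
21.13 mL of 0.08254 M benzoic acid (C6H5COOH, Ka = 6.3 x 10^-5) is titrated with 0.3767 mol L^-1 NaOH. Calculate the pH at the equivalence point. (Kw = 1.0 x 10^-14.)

8.52

n(C6H5COOH) = 0.08254 x 0.02113 = 0.001744 mol; V(NaOH) at equivalence = 0.001744/0.3767 = 0.004630 L.
At equivalence all the acid is converted to C6H5COO-; total volume = 0.02113 + 0.004630 = 0.02576 L, so [C6H5COO-] = 0.001744/0.02576 = 0.06770 M.
Kb = Kw/Ka = 1.0e-14 / 6.3 x 10^-5 = 1.59e-10.
[OH^-] = sqrt(Kb x [C6H5COO-]) = sqrt(1.59e-10 x 0.06770) = 3.28e-6 M.
pOH = 5.48, so pH = 14.00 - 5.48 = 8.52.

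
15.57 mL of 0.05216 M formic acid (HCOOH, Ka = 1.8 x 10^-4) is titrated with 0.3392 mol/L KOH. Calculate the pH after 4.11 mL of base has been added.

12.47

n(acid) = 0.05216 x 0.01557 = 0.0008121 mol; n(KOH) added = 0.3392 x 0.004110 = 0.001394 mol.
Base is in excess by 0.001394 - 0.0008121 = 0.0005820 mol in a total volume of 0.01968 L.
[OH^-] = 0.0005820/0.01968 = 0.02957 M, so pOH = 1.53 and pH = 14.00 - 1.53 = 12.47.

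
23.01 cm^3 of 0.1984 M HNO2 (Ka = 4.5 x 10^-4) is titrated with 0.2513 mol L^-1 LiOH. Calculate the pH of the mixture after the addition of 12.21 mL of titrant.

Initial n(HNO2) = 0.1984 x 0.02301 = 0.004565 mol.
n(LiOH) added = 0.2513 x 0.01221 = 0.003068 mol, converting that many moles of HNO2 to NO2-.
Remaining n(HNO2) = 0.001497 mol; n(NO2-) = 0.003068 mol.
By Henderson-Hasselbalch, pH = pKa + log([A^-]/[HA]) = 3.35 + log(0.003068/0.001497) = 3.35 + (+0.31) = 3.66.

3.66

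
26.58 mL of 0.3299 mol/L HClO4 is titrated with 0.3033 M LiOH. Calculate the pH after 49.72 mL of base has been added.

12.92

n(acid) = 0.3299 x 0.02658 = 0.008769 mol; n(LiOH) added = 0.3033 x 0.04972 = 0.01508 mol.
Base is in excess by 0.01508 - 0.008769 = 0.006311 mol in a total volume of 0.07630 L.
[OH^-] = 0.006311/0.07630 = 0.08272 M, so pOH = 1.08 and pH = 14.00 - 1.08 = 12.92.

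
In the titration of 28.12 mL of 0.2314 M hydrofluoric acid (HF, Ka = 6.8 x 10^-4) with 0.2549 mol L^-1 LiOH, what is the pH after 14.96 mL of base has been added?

3.32

Initial n(HF) = 0.2314 x 0.02812 = 0.006507 mol.
n(LiOH) added = 0.2549 x 0.01496 = 0.003813 mol, converting that many moles of HF to F-.
Remaining n(HF) = 0.002694 mol; n(F-) = 0.003813 mol.
By Henderson-Hasselbalch, pH = pKa + log([A^-]/[HA]) = 3.17 + log(0.003813/0.002694) = 3.17 + (+0.15) = 3.32.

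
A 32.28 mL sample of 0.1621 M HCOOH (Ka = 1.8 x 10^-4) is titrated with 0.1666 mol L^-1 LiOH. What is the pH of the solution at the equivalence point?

n(HCOOH) = 0.1621 x 0.03228 = 0.005233 mol; V(LiOH) at equivalence = 0.005233/0.1666 = 0.03141 L.
At equivalence all the acid is converted to HCOO-; total volume = 0.03228 + 0.03141 = 0.06369 L, so [HCOO-] = 0.005233/0.06369 = 0.08216 M.
Kb = Kw/Ka = 1.0e-14 / 1.8 x 10^-4 = 5.56e-11.
[OH^-] = sqrt(Kb x [HCOO-]) = sqrt(5.56e-11 x 0.08216) = 2.14e-6 M.
pOH = 5.67, so pH = 14.00 - 5.67 = 8.33.

8.33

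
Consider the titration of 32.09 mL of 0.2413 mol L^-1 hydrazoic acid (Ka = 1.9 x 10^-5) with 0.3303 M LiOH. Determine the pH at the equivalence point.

8.93

n(HN3) = 0.2413 x 0.03209 = 0.007743 mol; V(LiOH) at equivalence = 0.007743/0.3303 = 0.02344 L.
At equivalence all the acid is converted to N3-; total volume = 0.03209 + 0.02344 = 0.05553 L, so [N3-] = 0.007743/0.05553 = 0.1394 M.
Kb = Kw/Ka = 1.0e-14 / 1.9 x 10^-5 = 5.26e-10.
[OH^-] = sqrt(Kb x [N3-]) = sqrt(5.26e-10 x 0.1394) = 8.57e-6 M.
pOH = 5.07, so pH = 14.00 - 5.07 = 8.93.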